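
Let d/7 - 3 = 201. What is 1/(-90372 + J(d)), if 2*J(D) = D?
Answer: -1/89658 ≈ -1.1153e-5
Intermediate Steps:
d = 1428 (d = 21 + 7*201 = 21 + 1407 = 1428)
J(D) = D/2
1/(-90372 + J(d)) = 1/(-90372 + (½)*1428) = 1/(-90372 + 714) = 1/(-89658) = -1/89658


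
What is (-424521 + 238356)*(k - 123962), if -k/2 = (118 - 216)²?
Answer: 26653243050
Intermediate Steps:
k = -19208 (k = -2*(118 - 216)² = -2*(-98)² = -2*9604 = -19208)
(-424521 + 238356)*(k - 123962) = (-424521 + 238356)*(-19208 - 123962) = -186165*(-143170) = 26653243050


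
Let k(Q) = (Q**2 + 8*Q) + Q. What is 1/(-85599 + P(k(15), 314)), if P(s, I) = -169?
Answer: -1/85768 ≈ -1.1659e-5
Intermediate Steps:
k(Q) = Q**2 + 9*Q
1/(-85599 + P(k(15), 314)) = 1/(-85599 - 169) = 1/(-85768) = -1/85768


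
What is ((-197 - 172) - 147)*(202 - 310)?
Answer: 55728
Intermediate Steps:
((-197 - 172) - 147)*(202 - 310) = (-369 - 147)*(-108) = -516*(-108) = 55728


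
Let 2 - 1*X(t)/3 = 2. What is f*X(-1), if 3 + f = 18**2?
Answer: 0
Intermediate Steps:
X(t) = 0 (X(t) = 6 - 3*2 = 6 - 6 = 0)
f = 321 (f = -3 + 18**2 = -3 + 324 = 321)
f*X(-1) = 321*0 = 0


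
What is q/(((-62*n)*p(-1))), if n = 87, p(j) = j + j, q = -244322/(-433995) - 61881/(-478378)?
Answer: 143734314311/2239736165266680 ≈ 6.4175e-5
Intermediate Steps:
q = 143734314311/207613660110 (q = -244322*(-1/433995) - 61881*(-1/478378) = 244322/433995 + 61881/478378 = 143734314311/207613660110 ≈ 0.69232)
p(j) = 2*j
q/(((-62*n)*p(-1))) = 143734314311/(207613660110*(((-62*87)*(2*(-1))))) = 143734314311/(207613660110*((-5394*(-2)))) = (143734314311/207613660110)/10788 = (143734314311/207613660110)*(1/10788) = 143734314311/2239736165266680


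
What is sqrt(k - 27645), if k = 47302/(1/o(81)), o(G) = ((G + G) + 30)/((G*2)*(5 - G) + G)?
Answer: I*sqrt(52428404829)/1359 ≈ 168.49*I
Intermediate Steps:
o(G) = (30 + 2*G)/(G + 2*G*(5 - G)) (o(G) = (2*G + 30)/((2*G)*(5 - G) + G) = (30 + 2*G)/(2*G*(5 - G) + G) = (30 + 2*G)/(G + 2*G*(5 - G)))
k = -3027328/4077 (k = 47302/(1/(2*(-15 - 1*81)/(81*(-11 + 2*81)))) = 47302/(1/(2*(1/81)*(-15 - 81)/(-11 + 162))) = 47302/(1/(2*(1/81)*(-96)/151)) = 47302/(1/(2*(1/81)*(1/151)*(-96))) = 47302/(1/(-64/4077)) = 47302/(-4077/64) = 47302*(-64/4077) = -3027328/4077 ≈ -742.54)
sqrt(k - 27645) = sqrt(-3027328/4077 - 27645) = sqrt(-115735993/4077) = I*sqrt(52428404829)/1359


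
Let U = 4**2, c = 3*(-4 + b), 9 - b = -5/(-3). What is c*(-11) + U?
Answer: -94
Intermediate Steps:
b = 22/3 (b = 9 - (-5)/(-3) = 9 - (-5)*(-1)/3 = 9 - 1*5/3 = 9 - 5/3 = 22/3 ≈ 7.3333)
c = 10 (c = 3*(-4 + 22/3) = 3*(10/3) = 10)
U = 16
c*(-11) + U = 10*(-11) + 16 = -110 + 16 = -94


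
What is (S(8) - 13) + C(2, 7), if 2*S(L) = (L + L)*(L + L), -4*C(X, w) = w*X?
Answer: 223/2 ≈ 111.50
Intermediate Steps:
C(X, w) = -X*w/4 (C(X, w) = -w*X/4 = -X*w/4)
S(L) = 2*L**2 (S(L) = ((L + L)*(L + L))/2 = ((2*L)*(2*L))/2 = (4*L**2)/2 = 2*L**2)
(S(8) - 13) + C(2, 7) = (2*8**2 - 13) - 1/4*2*7 = (2*64 - 13) - 7/2 = (128 - 13) - 7/2 = 115 - 7/2 = 223/2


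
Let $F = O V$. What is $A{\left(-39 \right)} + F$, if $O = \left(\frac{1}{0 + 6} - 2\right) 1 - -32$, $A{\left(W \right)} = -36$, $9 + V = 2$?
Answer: $- \frac{1483}{6} \approx -247.17$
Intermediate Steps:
$V = -7$ ($V = -9 + 2 = -7$)
$O = \frac{181}{6}$ ($O = \left(\frac{1}{6} - 2\right) 1 + 32 = \left(- \frac{11}{6}\right) 1 + 32 = - \frac{11}{6} + 32 = \frac{181}{6} \approx 30.167$)
$F = - \frac{1267}{6}$ ($F = \frac{181}{6} \left(-7\right) = - \frac{1267}{6} \approx -211.17$)
$A{\left(-39 \right)} + F = -36 - \frac{1267}{6} = - \frac{1483}{6}$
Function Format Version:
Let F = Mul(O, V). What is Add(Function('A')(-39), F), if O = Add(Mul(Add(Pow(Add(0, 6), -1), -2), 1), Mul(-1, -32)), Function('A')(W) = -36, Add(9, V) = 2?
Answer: Rational(-1483, 6) ≈ -247.17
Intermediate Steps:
V = -7 (V = Add(-9, 2) = -7)
O = Rational(181, 6) (O = Add(Mul(Add(Pow(6, -1), -2), 1), 32) = Add(Mul(Add(Rational(1, 6), -2), 1), 32) = Add(Mul(Rational(-11, 6), 1), 32) = Add(Rational(-11, 6), 32) = Rational(181, 6) ≈ 30.167)
F = Rational(-1267, 6) (F = Mul(Rational(181, 6), -7) = Rational(-1267, 6) ≈ -211.17)
Add(Function('A')(-39), F) = Add(-36, Rational(-1267, 6)) = Rational(-1483, 6)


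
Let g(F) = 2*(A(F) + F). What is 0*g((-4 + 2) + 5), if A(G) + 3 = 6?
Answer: 0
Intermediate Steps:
A(G) = 3 (A(G) = -3 + 6 = 3)
g(F) = 6 + 2*F (g(F) = 2*(3 + F) = 6 + 2*F)
0*g((-4 + 2) + 5) = 0*(6 + 2*((-4 + 2) + 5)) = 0*(6 + 2*(-2 + 5)) = 0*(6 + 2*3) = 0*(6 + 6) = 0*12 = 0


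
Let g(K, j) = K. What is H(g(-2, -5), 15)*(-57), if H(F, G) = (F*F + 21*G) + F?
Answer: -18069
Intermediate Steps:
H(F, G) = F + F² + 21*G (H(F, G) = (F² + 21*G) + F = F + F² + 21*G)
H(g(-2, -5), 15)*(-57) = (-2 + (-2)² + 21*15)*(-57) = (-2 + 4 + 315)*(-57) = 317*(-57) = -18069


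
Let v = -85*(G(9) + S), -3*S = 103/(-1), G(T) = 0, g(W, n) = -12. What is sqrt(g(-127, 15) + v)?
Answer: I*sqrt(26373)/3 ≈ 54.133*I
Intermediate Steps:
S = 103/3 (S = -103/(3*(-1)) = -103*(-1)/3 = -1/3*(-103) = 103/3 ≈ 34.333)
v = -8755/3 (v = -85*(0 + 103/3) = -85*103/3 = -8755/3 ≈ -2918.3)
sqrt(g(-127, 15) + v) = sqrt(-12 - 8755/3) = sqrt(-8791/3) = I*sqrt(26373)/3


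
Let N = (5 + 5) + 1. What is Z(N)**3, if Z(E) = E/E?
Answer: 1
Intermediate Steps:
N = 11 (N = 10 + 1 = 11)
Z(E) = 1
Z(N)**3 = 1**3 = 1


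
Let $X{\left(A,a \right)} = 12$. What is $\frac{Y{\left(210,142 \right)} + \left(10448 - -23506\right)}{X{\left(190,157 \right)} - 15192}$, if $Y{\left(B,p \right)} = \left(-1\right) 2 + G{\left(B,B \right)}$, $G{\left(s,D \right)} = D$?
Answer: $- \frac{17081}{7590} \approx -2.2505$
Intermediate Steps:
$Y{\left(B,p \right)} = -2 + B$ ($Y{\left(B,p \right)} = \left(-1\right) 2 + B = -2 + B$)
$\frac{Y{\left(210,142 \right)} + \left(10448 - -23506\right)}{X{\left(190,157 \right)} - 15192} = \frac{\left(-2 + 210\right) + \left(10448 - -23506\right)}{12 - 15192} = \frac{208 + \left(10448 + 23506\right)}{-15180} = \left(208 + 33954\right) \left(- \frac{1}{15180}\right) = 34162 \left(- \frac{1}{15180}\right) = - \frac{17081}{7590}$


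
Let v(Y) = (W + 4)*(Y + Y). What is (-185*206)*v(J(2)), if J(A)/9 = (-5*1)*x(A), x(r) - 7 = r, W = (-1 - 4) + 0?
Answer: -30869100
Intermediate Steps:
W = -5 (W = -5 + 0 = -5)
x(r) = 7 + r
J(A) = -315 - 45*A (J(A) = 9*((-5*1)*(7 + A)) = 9*(-5*(7 + A)) = 9*(-35 - 5*A) = -315 - 45*A)
v(Y) = -2*Y (v(Y) = (-5 + 4)*(Y + Y) = -2*Y)
(-185*206)*v(J(2)) = (-185*206)*(-2*(-315 - 45*2)) = -(-76220)*(-315 - 90) = -(-76220)*(-405) = -38110*810 = -30869100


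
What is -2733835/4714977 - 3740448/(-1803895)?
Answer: 12704575002371/8505323435415 ≈ 1.4937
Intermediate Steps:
-2733835/4714977 - 3740448/(-1803895) = -2733835*1/4714977 - 3740448*(-1/1803895) = -2733835/4714977 + 3740448/1803895 = 12704575002371/8505323435415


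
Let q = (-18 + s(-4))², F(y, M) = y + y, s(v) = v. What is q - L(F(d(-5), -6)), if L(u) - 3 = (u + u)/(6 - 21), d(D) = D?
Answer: 1439/3 ≈ 479.67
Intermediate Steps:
F(y, M) = 2*y
q = 484 (q = (-18 - 4)² = (-22)² = 484)
L(u) = 3 - 2*u/15 (L(u) = 3 + (u + u)/(6 - 21) = 3 + (2*u)/(-15) = 3 + (2*u)*(-1/15) = 3 - 2*u/15)
q - L(F(d(-5), -6)) = 484 - (3 - 4*(-5)/15) = 484 - (3 - 2/15*(-10)) = 484 - (3 + 4/3) = 484 - 1*13/3 = 484 - 13/3 = 1439/3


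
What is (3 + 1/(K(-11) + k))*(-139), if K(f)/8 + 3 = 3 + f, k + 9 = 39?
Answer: -24047/58 ≈ -414.60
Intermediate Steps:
k = 30 (k = -9 + 39 = 30)
K(f) = 8*f (K(f) = -24 + 8*(3 + f) = -24 + (24 + 8*f) = 8*f)
(3 + 1/(K(-11) + k))*(-139) = (3 + 1/(8*(-11) + 30))*(-139) = (3 + 1/(-88 + 30))*(-139) = (3 + 1/(-58))*(-139) = (3 - 1/58)*(-139) = (173/58)*(-139) = -24047/58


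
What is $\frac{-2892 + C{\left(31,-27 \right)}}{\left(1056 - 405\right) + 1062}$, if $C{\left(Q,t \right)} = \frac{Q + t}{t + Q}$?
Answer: $- \frac{2891}{1713} \approx -1.6877$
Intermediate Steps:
$C{\left(Q,t \right)} = 1$ ($C{\left(Q,t \right)} = \frac{Q + t}{Q + t} = 1$)
$\frac{-2892 + C{\left(31,-27 \right)}}{\left(1056 - 405\right) + 1062} = \frac{-2892 + 1}{\left(1056 - 405\right) + 1062} = - \frac{2891}{\left(1056 - 405\right) + 1062} = - \frac{2891}{651 + 1062} = - \frac{2891}{1713}$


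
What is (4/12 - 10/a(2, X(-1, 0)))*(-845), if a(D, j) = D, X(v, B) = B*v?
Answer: 11830/3 ≈ 3943.3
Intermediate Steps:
(4/12 - 10/a(2, X(-1, 0)))*(-845) = (4/12 - 10/2)*(-845) = (4*(1/12) - 10*½)*(-845) = (⅓ - 5)*(-845) = -14/3*(-845) = 11830/3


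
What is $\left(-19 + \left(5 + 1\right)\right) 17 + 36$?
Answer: $-185$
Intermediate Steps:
$\left(-19 + \left(5 + 1\right)\right) 17 + 36 = \left(-19 + 6\right) 17 + 36 = \left(-13\right) 17 + 36 = -221 + 36 = -185$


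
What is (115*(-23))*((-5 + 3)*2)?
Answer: 10580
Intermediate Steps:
(115*(-23))*((-5 + 3)*2) = -(-5290)*2 = -2645*(-4) = 10580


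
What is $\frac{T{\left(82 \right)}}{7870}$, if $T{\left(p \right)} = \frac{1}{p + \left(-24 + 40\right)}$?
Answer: $\frac{1}{771260} \approx 1.2966 \cdot 10^{-6}$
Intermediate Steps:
$T{\left(p \right)} = \frac{1}{16 + p}$ ($T{\left(p \right)} = \frac{1}{p + 16} = \frac{1}{16 + p}$)
$\frac{T{\left(82 \right)}}{7870} = \frac{1}{\left(16 + 82\right) 7870} = \frac{1}{98} \cdot \frac{1}{7870} = \frac{1}{771260}$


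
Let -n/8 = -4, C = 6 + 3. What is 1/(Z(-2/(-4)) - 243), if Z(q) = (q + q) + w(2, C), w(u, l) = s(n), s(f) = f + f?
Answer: -1/178 ≈ -0.0056180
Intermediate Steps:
C = 9
n = 32 (n = -8*(-4) = 32)
s(f) = 2*f
w(u, l) = 64 (w(u, l) = 2*32 = 64)
Z(q) = 64 + 2*q (Z(q) = (q + q) + 64 = 2*q + 64 = 64 + 2*q)
1/(Z(-2/(-4)) - 243) = 1/((64 + 2*(-2/(-4))) - 243) = 1/((64 + 2*(-2*(-1)/4)) - 243) = 1/((64 + 2*(-2*(-¼))) - 243) = 1/((64 + 2*(½)) - 243) = 1/((64 + 1) - 243) = 1/(65 - 243) = 1/(-178) = -1/178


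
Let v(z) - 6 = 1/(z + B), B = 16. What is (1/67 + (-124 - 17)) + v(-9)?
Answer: -63241/469 ≈ -134.84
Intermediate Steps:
v(z) = 6 + 1/(16 + z) (v(z) = 6 + 1/(z + 16) = 6 + 1/(16 + z))
(1/67 + (-124 - 17)) + v(-9) = (1/67 + (-124 - 17)) + (97 + 6*(-9))/(16 - 9) = (1/67 - 141) + (97 - 54)/7 = -9446/67 + (1/7)*43 = -9446/67 + 43/7 = -63241/469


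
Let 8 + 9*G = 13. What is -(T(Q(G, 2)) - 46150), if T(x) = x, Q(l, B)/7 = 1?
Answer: 46143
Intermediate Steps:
G = 5/9 (G = -8/9 + (1/9)*13 = -8/9 + 13/9 = 5/9 ≈ 0.55556)
Q(l, B) = 7 (Q(l, B) = 7*1 = 7)
-(T(Q(G, 2)) - 46150) = -(7 - 46150) = -1*(-46143) = 46143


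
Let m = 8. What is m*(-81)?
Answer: -648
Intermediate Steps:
m*(-81) = 8*(-81) = -648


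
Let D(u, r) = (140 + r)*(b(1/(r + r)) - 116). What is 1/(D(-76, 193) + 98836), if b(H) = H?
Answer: 386/23240621 ≈ 1.6609e-5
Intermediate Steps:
D(u, r) = (-116 + 1/(2*r))*(140 + r) (D(u, r) = (140 + r)*(1/(r + r) - 116) = (140 + r)*(1/(2*r) - 116) = (140 + r)*(-116 + 1/(2*r)) = (-116 + 1/(2*r))*(140 + r))
1/(D(-76, 193) + 98836) = 1/((-32479/2 - 116*193 + 70/193) + 98836) = 1/((-32479/2 - 22388 + 70*(1/193)) + 98836) = 1/((-32479/2 - 22388 + 70/193) + 98836) = 1/(-14910075/386 + 98836) = 1/(23240621/386) = 386/23240621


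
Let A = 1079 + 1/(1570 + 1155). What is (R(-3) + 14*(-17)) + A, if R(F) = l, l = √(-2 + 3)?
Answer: 2294451/2725 ≈ 842.00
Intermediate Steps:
l = 1 (l = √1 = 1)
R(F) = 1
A = 2940276/2725 (A = 1079 + 1/2725 = 2940276/2725 ≈ 1079.0)
(R(-3) + 14*(-17)) + A = (1 + 14*(-17)) + 2940276/2725 = (1 - 238) + 2940276/2725 = -237 + 2940276/2725 = 2294451/2725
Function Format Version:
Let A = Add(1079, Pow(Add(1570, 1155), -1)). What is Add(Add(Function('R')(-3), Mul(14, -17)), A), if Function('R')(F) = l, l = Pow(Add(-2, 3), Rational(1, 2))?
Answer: Rational(2294451, 2725) ≈ 842.00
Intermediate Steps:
l = 1 (l = Pow(1, Rational(1, 2)) = 1)
Function('R')(F) = 1
A = Rational(2940276, 2725) (A = Add(1079, Pow(2725, -1)) = Add(1079, Rational(1, 2725)) = Rational(2940276, 2725) ≈ 1079.0)
Add(Add(Function('R')(-3), Mul(14, -17)), A) = Add(Add(1, Mul(14, -17)), Rational(2940276, 2725)) = Add(Add(1, -238), Rational(2940276, 2725)) = Add(-237, Rational(2940276, 2725)) = Rational(2294451, 2725)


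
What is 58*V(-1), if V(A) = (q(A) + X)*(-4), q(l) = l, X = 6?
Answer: -1160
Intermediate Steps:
V(A) = -24 - 4*A (V(A) = (A + 6)*(-4) = (6 + A)*(-4) = -24 - 4*A)
58*V(-1) = 58*(-24 - 4*(-1)) = 58*(-24 + 4) = 58*(-20) = -1160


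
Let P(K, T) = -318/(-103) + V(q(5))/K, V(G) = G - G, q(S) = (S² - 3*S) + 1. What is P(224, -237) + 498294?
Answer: 51324600/103 ≈ 4.9830e+5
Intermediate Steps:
q(S) = 1 + S² - 3*S
V(G) = 0
P(K, T) = 318/103 (P(K, T) = -318/(-103) + 0/K = -318*(-1/103) + 0 = 318/103 + 0 = 318/103)
P(224, -237) + 498294 = 318/103 + 498294 = 51324600/103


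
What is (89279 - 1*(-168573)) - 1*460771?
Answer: -202919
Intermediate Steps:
(89279 - 1*(-168573)) - 1*460771 = (89279 + 168573) - 460771 = 257852 - 460771 = -202919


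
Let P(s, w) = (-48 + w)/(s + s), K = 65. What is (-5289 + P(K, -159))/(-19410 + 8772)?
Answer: 229259/460980 ≈ 0.49733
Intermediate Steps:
P(s, w) = (-48 + w)/(2*s) (P(s, w) = (-48 + w)/((2*s)) = (-48 + w)*(1/(2*s)) = (-48 + w)/(2*s))
(-5289 + P(K, -159))/(-19410 + 8772) = (-5289 + (½)*(-48 - 159)/65)/(-19410 + 8772) = (-5289 + (½)*(1/65)*(-207))/(-10638) = (-5289 - 207/130)*(-1/10638) = -687777/130*(-1/10638) = 229259/460980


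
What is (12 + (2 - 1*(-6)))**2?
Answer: 400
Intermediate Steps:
(12 + (2 - 1*(-6)))**2 = (12 + (2 + 6))**2 = (12 + 8)**2 = 20**2 = 400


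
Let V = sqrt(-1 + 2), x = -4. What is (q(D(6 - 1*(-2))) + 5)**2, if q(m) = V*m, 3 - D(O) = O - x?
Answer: 16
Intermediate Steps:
V = 1 (V = sqrt(1) = 1)
D(O) = -1 - O (D(O) = 3 - (O - 1*(-4)) = 3 - (O + 4) = 3 - (4 + O) = 3 + (-4 - O) = -1 - O)
q(m) = m (q(m) = 1*m = m)
(q(D(6 - 1*(-2))) + 5)**2 = ((-1 - (6 - 1*(-2))) + 5)**2 = ((-1 - (6 + 2)) + 5)**2 = ((-1 - 1*8) + 5)**2 = ((-1 - 8) + 5)**2 = (-9 + 5)**2 = (-4)**2 = 16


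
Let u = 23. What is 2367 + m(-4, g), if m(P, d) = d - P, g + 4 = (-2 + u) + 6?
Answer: 2394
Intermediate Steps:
g = 23 (g = -4 + ((-2 + 23) + 6) = -4 + (21 + 6) = -4 + 27 = 23)
2367 + m(-4, g) = 2367 + (23 - 1*(-4)) = 2367 + (23 + 4) = 2367 + 27 = 2394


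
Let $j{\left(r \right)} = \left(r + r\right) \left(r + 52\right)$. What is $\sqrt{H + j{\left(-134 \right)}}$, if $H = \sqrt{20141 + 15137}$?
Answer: $\sqrt{21976 + \sqrt{35278}} \approx 148.88$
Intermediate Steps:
$j{\left(r \right)} = 2 r \left(52 + r\right)$
$H = \sqrt{35278} \approx 187.82$
$\sqrt{H + j{\left(-134 \right)}} = \sqrt{\sqrt{35278} + 2 \left(-134\right) \left(52 - 134\right)} = \sqrt{\sqrt{35278} + 2 \left(-134\right) \left(-82\right)} = \sqrt{\sqrt{35278} + 21976} = \sqrt{21976 + \sqrt{35278}}$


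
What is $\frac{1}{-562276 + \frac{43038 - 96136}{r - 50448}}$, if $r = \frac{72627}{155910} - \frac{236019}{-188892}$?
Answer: $- \frac{82536152088277}{46408010576912703532} \approx -1.7785 \cdot 10^{-6}$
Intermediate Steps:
$r = \frac{2806465643}{1636119540}$ ($r = 72627 \cdot \frac{1}{155910} - - \frac{78673}{62964} = \frac{24209}{51970} + \frac{78673}{62964} = \frac{2806465643}{1636119540} \approx 1.7153$)
$\frac{1}{-562276 + \frac{43038 - 96136}{r - 50448}} = \frac{1}{-562276 + \frac{43038 - 96136}{\frac{2806465643}{1636119540} - 50448}} = \frac{1}{-562276 - \frac{53098}{- \frac{82536152088277}{1636119540}}} = \frac{1}{-562276 - - \frac{86874675334920}{82536152088277}} = \frac{1}{-562276 + \frac{86874675334920}{82536152088277}} = \frac{1}{- \frac{46408010576912703532}{82536152088277}} = - \frac{82536152088277}{46408010576912703532}$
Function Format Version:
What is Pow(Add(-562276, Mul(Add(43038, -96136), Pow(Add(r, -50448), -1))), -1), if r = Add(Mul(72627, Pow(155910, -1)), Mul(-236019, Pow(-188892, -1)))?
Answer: Rational(-82536152088277, 46408010576912703532) ≈ -1.7785e-6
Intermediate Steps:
r = Rational(2806465643, 1636119540) (r = Add(Mul(72627, Rational(1, 155910)), Mul(-236019, Rational(-1, 188892))) = Add(Rational(24209, 51970), Rational(78673, 62964)) = Rational(2806465643, 1636119540) ≈ 1.7153)
Pow(Add(-562276, Mul(Add(43038, -96136), Pow(Add(r, -50448), -1))), -1) = Pow(Add(-562276, Mul(Add(43038, -96136), Pow(Add(Rational(2806465643, 1636119540), -50448), -1))), -1) = Pow(Add(-562276, Mul(-53098, Pow(Rational(-82536152088277, 1636119540), -1))), -1) = Pow(Add(-562276, Mul(-53098, Rational(-1636119540, 82536152088277))), -1) = Pow(Add(-562276, Rational(86874675334920, 82536152088277)), -1) = Pow(Rational(-46408010576912703532, 82536152088277), -1) = Rational(-82536152088277, 46408010576912703532)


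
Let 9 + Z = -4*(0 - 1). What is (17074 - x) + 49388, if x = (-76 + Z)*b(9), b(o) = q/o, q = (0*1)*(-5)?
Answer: 66462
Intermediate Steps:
q = 0 (q = 0*(-5) = 0)
b(o) = 0 (b(o) = 0/o = 0)
Z = -5 (Z = -9 - 4*(0 - 1) = -9 - 4*(-1) = -9 + 4 = -5)
x = 0 (x = (-76 - 5)*0 = -81*0 = 0)
(17074 - x) + 49388 = (17074 - 1*0) + 49388 = (17074 + 0) + 49388 = 17074 + 49388 = 66462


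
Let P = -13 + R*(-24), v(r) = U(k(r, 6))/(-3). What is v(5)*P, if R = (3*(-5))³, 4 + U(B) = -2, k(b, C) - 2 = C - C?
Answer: 161974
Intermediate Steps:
k(b, C) = 2 (k(b, C) = 2 + (C - C) = 2 + 0 = 2)
U(B) = -6 (U(B) = -4 - 2 = -6)
R = -3375 (R = (-15)³ = -3375)
v(r) = 2 (v(r) = -6/(-3) = -6*(-⅓) = 2)
P = 80987 (P = -13 - 3375*(-24) = -13 + 81000 = 80987)
v(5)*P = 2*80987 = 161974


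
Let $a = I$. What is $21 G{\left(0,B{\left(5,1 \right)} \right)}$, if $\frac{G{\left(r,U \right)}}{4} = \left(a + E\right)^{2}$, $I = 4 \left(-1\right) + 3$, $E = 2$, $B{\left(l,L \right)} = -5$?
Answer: $84$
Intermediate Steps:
$I = -1$ ($I = -4 + 3 = -1$)
$a = -1$
$G{\left(r,U \right)} = 4$ ($G{\left(r,U \right)} = 4 \left(-1 + 2\right)^{2} = 4 \cdot 1^{2} = 4 \cdot 1 = 4$)
$21 G{\left(0,B{\left(5,1 \right)} \right)} = 21 \cdot 4 = 84$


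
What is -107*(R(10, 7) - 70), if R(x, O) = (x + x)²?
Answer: -35310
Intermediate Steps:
R(x, O) = 4*x² (R(x, O) = (2*x)² = 4*x²)
-107*(R(10, 7) - 70) = -107*(4*10² - 70) = -107*(4*100 - 70) = -107*(400 - 70) = -107*330 = -35310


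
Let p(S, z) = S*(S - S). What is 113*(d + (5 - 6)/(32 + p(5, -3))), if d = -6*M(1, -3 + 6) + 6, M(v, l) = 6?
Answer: -108593/32 ≈ -3393.5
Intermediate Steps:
p(S, z) = 0 (p(S, z) = S*0 = 0)
d = -30 (d = -6*6 + 6 = -36 + 6 = -30)
113*(d + (5 - 6)/(32 + p(5, -3))) = 113*(-30 + (5 - 6)/(32 + 0)) = 113*(-30 - 1/32) = 113*(-961/32) = -108593/32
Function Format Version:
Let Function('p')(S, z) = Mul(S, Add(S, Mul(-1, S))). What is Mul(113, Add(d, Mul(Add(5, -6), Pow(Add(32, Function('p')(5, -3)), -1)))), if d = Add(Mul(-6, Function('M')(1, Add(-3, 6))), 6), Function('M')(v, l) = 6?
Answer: Rational(-108593, 32) ≈ -3393.5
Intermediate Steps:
Function('p')(S, z) = 0 (Function('p')(S, z) = Mul(S, 0) = 0)
d = -30 (d = Add(Mul(-6, 6), 6) = Add(-36, 6) = -30)
Mul(113, Add(d, Mul(Add(5, -6), Pow(Add(32, Function('p')(5, -3)), -1)))) = Mul(113, Add(-30, Mul(Add(5, -6), Pow(Add(32, 0), -1)))) = Mul(113, Add(-30, Mul(-1, Pow(32, -1)))) = Mul(113, Add(-30, Mul(-1, Rational(1, 32)))) = Mul(113, Add(-30, Rational(-1, 32))) = Mul(113, Rational(-961, 32)) = Rational(-108593, 32)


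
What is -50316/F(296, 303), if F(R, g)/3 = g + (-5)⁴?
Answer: -4193/232 ≈ -18.073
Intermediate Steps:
F(R, g) = 1875 + 3*g (F(R, g) = 3*(g + (-5)⁴) = 3*(g + 625) = 3*(625 + g) = 1875 + 3*g)
-50316/F(296, 303) = -50316/(1875 + 3*303) = -50316/(1875 + 909) = -50316/2784 = -50316*1/2784 = -4193/232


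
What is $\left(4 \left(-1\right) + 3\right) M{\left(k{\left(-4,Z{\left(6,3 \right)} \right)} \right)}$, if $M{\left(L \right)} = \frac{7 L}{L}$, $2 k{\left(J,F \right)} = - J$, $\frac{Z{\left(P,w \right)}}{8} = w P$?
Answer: $-7$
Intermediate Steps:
$Z{\left(P,w \right)} = 8 P w$ ($Z{\left(P,w \right)} = 8 w P = 8 P w$)
$k{\left(J,F \right)} = - \frac{J}{2}$ ($k{\left(J,F \right)} = \frac{\left(-1\right) J}{2} = - \frac{J}{2}$)
$M{\left(L \right)} = 7$
$\left(4 \left(-1\right) + 3\right) M{\left(k{\left(-4,Z{\left(6,3 \right)} \right)} \right)} = \left(4 \left(-1\right) + 3\right) 7 = \left(-4 + 3\right) 7 = \left(-1\right) 7 = -7$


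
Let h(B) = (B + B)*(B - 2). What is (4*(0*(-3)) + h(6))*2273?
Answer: 109104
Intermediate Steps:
h(B) = 2*B*(-2 + B) (h(B) = (2*B)*(-2 + B) = 2*B*(-2 + B))
(4*(0*(-3)) + h(6))*2273 = (4*(0*(-3)) + 2*6*(-2 + 6))*2273 = (4*0 + 2*6*4)*2273 = (0 + 48)*2273 = 48*2273 = 109104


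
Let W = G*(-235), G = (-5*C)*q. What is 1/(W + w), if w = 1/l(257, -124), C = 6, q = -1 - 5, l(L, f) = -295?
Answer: -295/12478501 ≈ -2.3641e-5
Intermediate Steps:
q = -6
G = 180 (G = -5*6*(-6) = -30*(-6) = 180)
W = -42300 (W = 180*(-235) = -42300)
w = -1/295 (w = 1/(-295) = -1/295 ≈ -0.0033898)
1/(W + w) = 1/(-42300 - 1/295) = 1/(-12478501/295) = -295/12478501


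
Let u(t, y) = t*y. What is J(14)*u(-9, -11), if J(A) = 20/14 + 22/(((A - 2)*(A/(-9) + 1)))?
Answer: -12969/70 ≈ -185.27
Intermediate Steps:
J(A) = 10/7 + 22/((1 - A/9)*(-2 + A)) (J(A) = 20*(1/14) + 22/(((-2 + A)*(A*(-1/9) + 1))) = 10/7 + 22/(((-2 + A)*(-A/9 + 1))) = 10/7 + 22/(((-2 + A)*(1 - A/9))) = 10/7 + 22/(((1 - A/9)*(-2 + A))) = 10/7 + 22*(1/((1 - A/9)*(-2 + A))) = 10/7 + 22/((1 - A/9)*(-2 + A)))
J(14)*u(-9, -11) = (2*(-603 - 55*14 + 5*14**2)/(7*(18 + 14**2 - 11*14)))*(-9*(-11)) = (2*(-603 - 770 + 5*196)/(7*(18 + 196 - 154)))*99 = ((2/7)*(-603 - 770 + 980)/60)*99 = ((2/7)*(1/60)*(-393))*99 = -131/70*99 = -12969/70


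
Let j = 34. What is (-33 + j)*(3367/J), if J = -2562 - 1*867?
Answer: -3367/3429 ≈ -0.98192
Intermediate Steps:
J = -3429 (J = -2562 - 867 = -3429)
(-33 + j)*(3367/J) = (-33 + 34)*(3367/(-3429)) = 1*(3367*(-1/3429)) = 1*(-3367/3429) = -3367/3429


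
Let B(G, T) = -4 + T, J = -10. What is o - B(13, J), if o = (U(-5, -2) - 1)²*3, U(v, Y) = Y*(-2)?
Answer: 41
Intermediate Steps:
U(v, Y) = -2*Y
o = 27 (o = (-2*(-2) - 1)²*3 = (4 - 1)²*3 = 3²*3 = 9*3 = 27)
o - B(13, J) = 27 - (-4 - 10) = 27 - 1*(-14) = 27 + 14 = 41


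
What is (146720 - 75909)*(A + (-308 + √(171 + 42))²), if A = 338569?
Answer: 30706906906 - 43619576*√213 ≈ 3.0070e+10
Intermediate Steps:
(146720 - 75909)*(A + (-308 + √(171 + 42))²) = (146720 - 75909)*(338569 + (-308 + √(171 + 42))²) = 70811*(338569 + (-308 + √213)²) = 23974409459 + 70811*(-308 + √213)²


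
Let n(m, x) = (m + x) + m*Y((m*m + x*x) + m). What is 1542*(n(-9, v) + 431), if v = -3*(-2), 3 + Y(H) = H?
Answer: -797214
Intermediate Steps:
Y(H) = -3 + H
v = 6
n(m, x) = m + x + m*(-3 + m + m² + x²) (n(m, x) = (m + x) + m*(-3 + ((m*m + x*x) + m)) = (m + x) + m*(-3 + ((m² + x²) + m)) = (m + x) + m*(-3 + (m + m² + x²)) = (m + x) + m*(-3 + m + m² + x²) = m + x + m*(-3 + m + m² + x²))
1542*(n(-9, v) + 431) = 1542*((-9 + 6 - 9*(-3 - 9 + (-9)² + 6²)) + 431) = 1542*((-9 + 6 - 9*(-3 - 9 + 81 + 36)) + 431) = 1542*((-9 + 6 - 9*105) + 431) = 1542*((-9 + 6 - 945) + 431) = 1542*(-948 + 431) = 1542*(-517) = -797214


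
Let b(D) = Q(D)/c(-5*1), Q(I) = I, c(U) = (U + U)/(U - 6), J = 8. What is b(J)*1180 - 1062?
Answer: 9322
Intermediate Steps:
c(U) = 2*U/(-6 + U) (c(U) = (2*U)/(-6 + U) = 2*U/(-6 + U))
b(D) = 11*D/10 (b(D) = D/((2*(-5*1)/(-6 - 5*1))) = D/((2*(-5)/(-6 - 5))) = D/((2*(-5)/(-11))) = D/((2*(-5)*(-1/11))) = D/(10/11) = D*(11/10) = 11*D/10)
b(J)*1180 - 1062 = ((11/10)*8)*1180 - 1062 = (44/5)*1180 - 1062 = 10384 - 1062 = 9322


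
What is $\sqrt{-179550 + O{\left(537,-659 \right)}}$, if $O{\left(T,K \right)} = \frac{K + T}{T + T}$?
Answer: $\frac{i \sqrt{51776686707}}{537} \approx 423.73 i$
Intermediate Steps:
$O{\left(T,K \right)} = \frac{K + T}{2 T}$
$\sqrt{-179550 + O{\left(537,-659 \right)}} = \sqrt{-179550 + \frac{-659 + 537}{2 \cdot 537}} = \sqrt{-179550 + \frac{1}{2} \cdot \frac{1}{537} \left(-122\right)} = \sqrt{-179550 - \frac{61}{537}} = \sqrt{- \frac{96418411}{537}} = \frac{i \sqrt{51776686707}}{537}$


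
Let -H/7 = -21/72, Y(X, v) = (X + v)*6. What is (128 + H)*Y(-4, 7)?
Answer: 9363/4 ≈ 2340.8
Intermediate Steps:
Y(X, v) = 6*X + 6*v
H = 49/24 (H = -(-147)/72 = -7*(-7/24) = 49/24 ≈ 2.0417)
(128 + H)*Y(-4, 7) = (128 + 49/24)*(6*(-4) + 6*7) = 3121*(-24 + 42)/24 = (3121/24)*18 = 9363/4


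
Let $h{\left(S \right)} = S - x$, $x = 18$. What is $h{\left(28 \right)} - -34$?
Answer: $44$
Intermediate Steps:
$h{\left(S \right)} = -18 + S$ ($h{\left(S \right)} = S - 18 = -18 + S$)
$h{\left(28 \right)} - -34 = \left(-18 + 28\right) - -34 = 10 + 34 = 44$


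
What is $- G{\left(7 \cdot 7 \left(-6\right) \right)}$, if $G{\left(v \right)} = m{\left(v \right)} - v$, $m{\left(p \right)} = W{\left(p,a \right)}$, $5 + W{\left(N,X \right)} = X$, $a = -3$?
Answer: $-286$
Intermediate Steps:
$W{\left(N,X \right)} = -5 + X$
$m{\left(p \right)} = -8$ ($m{\left(p \right)} = -5 - 3 = -8$)
$G{\left(v \right)} = -8 - v$
$- G{\left(7 \cdot 7 \left(-6\right) \right)} = - (-8 - 7 \cdot 7 \left(-6\right)) = - (-8 - 49 \left(-6\right)) = - (-8 - -294) = - (-8 + 294) = \left(-1\right) 286 = -286$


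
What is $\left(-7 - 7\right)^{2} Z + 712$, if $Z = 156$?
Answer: $31288$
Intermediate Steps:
$\left(-7 - 7\right)^{2} Z + 712 = \left(-7 - 7\right)^{2} \cdot 156 + 712 = \left(-14\right)^{2} \cdot 156 + 712 = 196 \cdot 156 + 712 = 30576 + 712 = 31288$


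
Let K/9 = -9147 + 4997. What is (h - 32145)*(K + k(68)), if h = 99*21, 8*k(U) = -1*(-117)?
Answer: 4490101539/4 ≈ 1.1225e+9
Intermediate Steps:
k(U) = 117/8 (k(U) = (-1*(-117))/8 = (⅛)*117 = 117/8)
K = -37350 (K = 9*(-9147 + 4997) = 9*(-4150) = -37350)
h = 2079
(h - 32145)*(K + k(68)) = (2079 - 32145)*(-37350 + 117/8) = -30066*(-298683/8) = 4490101539/4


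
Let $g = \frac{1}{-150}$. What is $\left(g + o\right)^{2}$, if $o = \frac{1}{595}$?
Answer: $\frac{7921}{318622500} \approx 2.486 \cdot 10^{-5}$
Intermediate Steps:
$g = - \frac{1}{150} \approx -0.0066667$
$o = \frac{1}{595} \approx 0.0016807$
$\left(g + o\right)^{2} = \left(- \frac{1}{150} + \frac{1}{595}\right)^{2} = \left(- \frac{89}{17850}\right)^{2} = \frac{7921}{318622500}$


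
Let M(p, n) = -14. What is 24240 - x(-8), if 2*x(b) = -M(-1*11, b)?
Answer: 24233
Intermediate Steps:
x(b) = 7 (x(b) = (-1*(-14))/2 = (½)*14 = 7)
24240 - x(-8) = 24240 - 1*7 = 24240 - 7 = 24233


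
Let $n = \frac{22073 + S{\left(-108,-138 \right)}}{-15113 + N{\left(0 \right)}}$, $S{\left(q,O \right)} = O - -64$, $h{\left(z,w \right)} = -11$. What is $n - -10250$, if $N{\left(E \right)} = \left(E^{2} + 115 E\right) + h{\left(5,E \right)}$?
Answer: $\frac{154999001}{15124} \approx 10249.0$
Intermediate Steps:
$N{\left(E \right)} = -11 + E^{2} + 115 E$ ($N{\left(E \right)} = \left(E^{2} + 115 E\right) - 11 = -11 + E^{2} + 115 E$)
$S{\left(q,O \right)} = 64 + O$ ($S{\left(q,O \right)} = O + 64 = 64 + O$)
$n = - \frac{21999}{15124}$ ($n = \frac{22073 + \left(64 - 138\right)}{-15113 + \left(-11 + 0^{2} + 115 \cdot 0\right)} = \frac{22073 - 74}{-15113 + \left(-11 + 0 + 0\right)} = \frac{21999}{-15113 - 11} = \frac{21999}{-15124} = 21999 \left(- \frac{1}{15124}\right) = - \frac{21999}{15124} \approx -1.4546$)
$n - -10250 = - \frac{21999}{15124} - -10250 = - \frac{21999}{15124} + \left(-10510 + 20760\right) = - \frac{21999}{15124} + 10250 = \frac{154999001}{15124}$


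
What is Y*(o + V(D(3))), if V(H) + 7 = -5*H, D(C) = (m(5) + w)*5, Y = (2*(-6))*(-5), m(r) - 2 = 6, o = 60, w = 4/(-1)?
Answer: -2820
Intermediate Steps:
w = -4 (w = 4*(-1) = -4)
m(r) = 8 (m(r) = 2 + 6 = 8)
Y = 60 (Y = -12*(-5) = 60)
D(C) = 20 (D(C) = (8 - 4)*5 = 4*5 = 20)
V(H) = -7 - 5*H
Y*(o + V(D(3))) = 60*(60 + (-7 - 5*20)) = 60*(60 + (-7 - 100)) = 60*(60 - 107) = 60*(-47) = -2820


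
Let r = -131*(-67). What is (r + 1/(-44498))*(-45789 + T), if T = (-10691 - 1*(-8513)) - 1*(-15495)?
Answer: -6341115031020/22249 ≈ -2.8501e+8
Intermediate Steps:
T = 13317 (T = (-10691 + 8513) + 15495 = -2178 + 15495 = 13317)
r = 8777
(r + 1/(-44498))*(-45789 + T) = (8777 + 1/(-44498))*(-45789 + 13317) = (8777 - 1/44498)*(-32472) = (390558945/44498)*(-32472) = -6341115031020/22249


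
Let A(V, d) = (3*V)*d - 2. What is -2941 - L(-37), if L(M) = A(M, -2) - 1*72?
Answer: -3089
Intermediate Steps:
A(V, d) = -2 + 3*V*d (A(V, d) = 3*V*d - 2 = -2 + 3*V*d)
L(M) = -74 - 6*M (L(M) = (-2 + 3*M*(-2)) - 1*72 = (-2 - 6*M) - 72 = -74 - 6*M)
-2941 - L(-37) = -2941 - (-74 - 6*(-37)) = -2941 - (-74 + 222) = -2941 - 1*148 = -2941 - 148 = -3089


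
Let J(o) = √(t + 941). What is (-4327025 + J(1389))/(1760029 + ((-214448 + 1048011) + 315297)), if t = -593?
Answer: -4327025/2908889 + 2*√87/2908889 ≈ -1.4875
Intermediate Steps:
J(o) = 2*√87 (J(o) = √(-593 + 941) = √348 = 2*√87)
(-4327025 + J(1389))/(1760029 + ((-214448 + 1048011) + 315297)) = (-4327025 + 2*√87)/(1760029 + ((-214448 + 1048011) + 315297)) = (-4327025 + 2*√87)/(1760029 + (833563 + 315297)) = (-4327025 + 2*√87)/(1760029 + 1148860) = (-4327025 + 2*√87)/2908889 = (-4327025 + 2*√87)*(1/2908889) = -4327025/2908889 + 2*√87/2908889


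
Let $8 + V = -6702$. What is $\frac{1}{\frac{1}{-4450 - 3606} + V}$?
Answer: $- \frac{8056}{54055761} \approx -0.00014903$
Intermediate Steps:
$V = -6710$ ($V = -8 - 6702 = -6710$)
$\frac{1}{\frac{1}{-4450 - 3606} + V} = \frac{1}{\frac{1}{-4450 - 3606} - 6710} = \frac{1}{\frac{1}{-8056} - 6710} = \frac{1}{- \frac{1}{8056} - 6710} = \frac{1}{- \frac{54055761}{8056}} = - \frac{8056}{54055761}$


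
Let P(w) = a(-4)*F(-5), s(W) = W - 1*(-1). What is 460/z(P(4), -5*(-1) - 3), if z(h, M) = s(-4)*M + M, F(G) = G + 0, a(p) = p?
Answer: -115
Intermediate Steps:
s(W) = 1 + W (s(W) = W + 1 = 1 + W)
F(G) = G
P(w) = 20 (P(w) = -4*(-5) = 20)
z(h, M) = -2*M (z(h, M) = (1 - 4)*M + M = -3*M + M = -2*M)
460/z(P(4), -5*(-1) - 3) = 460/((-2*(-5*(-1) - 3))) = 460/((-2*(5 - 3))) = 460/((-2*2)) = 460/(-4) = 460*(-¼) = -115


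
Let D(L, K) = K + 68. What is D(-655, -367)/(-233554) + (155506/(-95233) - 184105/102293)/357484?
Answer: 516727360759228031/406674839474204031292 ≈ 0.0012706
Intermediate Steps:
D(L, K) = 68 + K
D(-655, -367)/(-233554) + (155506/(-95233) - 184105/102293)/357484 = (68 - 367)/(-233554) + (155506/(-95233) - 184105/102293)/357484 = -299*(-1/233554) + (155506*(-1/95233) - 184105*1/102293)*(1/357484) = 299/233554 + (-155506/95233 - 184105/102293)*(1/357484) = 299/233554 - 33440046723/9741669269*1/357484 = 299/233554 - 33440046723/3482490896959196 = 516727360759228031/406674839474204031292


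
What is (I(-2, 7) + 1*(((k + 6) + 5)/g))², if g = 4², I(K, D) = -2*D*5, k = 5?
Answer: 4761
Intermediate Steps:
I(K, D) = -10*D
g = 16
(I(-2, 7) + 1*(((k + 6) + 5)/g))² = (-10*7 + 1*(((5 + 6) + 5)/16))² = (-70 + 1*((11 + 5)*(1/16)))² = (-70 + 1*(16*(1/16)))² = (-70 + 1*1)² = (-70 + 1)² = (-69)² = 4761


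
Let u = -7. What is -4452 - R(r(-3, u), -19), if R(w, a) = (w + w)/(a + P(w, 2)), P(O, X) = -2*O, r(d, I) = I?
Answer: -22274/5 ≈ -4454.8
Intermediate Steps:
R(w, a) = 2*w/(a - 2*w) (R(w, a) = (w + w)/(a - 2*w) = (2*w)/(a - 2*w) = 2*w/(a - 2*w))
-4452 - R(r(-3, u), -19) = -4452 - 2*(-7)/(-19 - 2*(-7)) = -4452 - 2*(-7)/(-19 + 14) = -4452 - 2*(-7)/(-5) = -4452 - 2*(-7)*(-1)/5 = -4452 - 1*14/5 = -4452 - 14/5 = -22274/5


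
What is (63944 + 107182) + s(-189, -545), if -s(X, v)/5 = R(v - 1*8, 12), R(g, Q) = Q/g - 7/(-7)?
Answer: 94629973/553 ≈ 1.7112e+5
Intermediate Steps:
R(g, Q) = 1 + Q/g (R(g, Q) = Q/g - 7*(-1/7) = Q/g + 1 = 1 + Q/g)
s(X, v) = -5*(4 + v)/(-8 + v) (s(X, v) = -5*(12 + (v - 1*8))/(v - 1*8) = -5*(12 + (v - 8))/(v - 8) = -5*(12 + (-8 + v))/(-8 + v) = -5*(4 + v)/(-8 + v))
(63944 + 107182) + s(-189, -545) = (63944 + 107182) + 5*(-4 - 1*(-545))/(-8 - 545) = 171126 + 5*(-4 + 545)/(-553) = 171126 + 5*(-1/553)*541 = 171126 - 2705/553 = 94629973/553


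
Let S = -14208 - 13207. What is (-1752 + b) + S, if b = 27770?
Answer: -1397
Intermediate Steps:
S = -27415
(-1752 + b) + S = (-1752 + 27770) - 27415 = 26018 - 27415 = -1397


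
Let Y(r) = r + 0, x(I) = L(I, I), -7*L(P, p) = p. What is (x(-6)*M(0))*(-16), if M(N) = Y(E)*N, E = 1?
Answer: 0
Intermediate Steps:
L(P, p) = -p/7
x(I) = -I/7
Y(r) = r
M(N) = N (M(N) = 1*N = N)
(x(-6)*M(0))*(-16) = (-⅐*(-6)*0)*(-16) = ((6/7)*0)*(-16) = 0*(-16) = 0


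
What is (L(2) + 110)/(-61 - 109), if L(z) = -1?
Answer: -109/170 ≈ -0.64118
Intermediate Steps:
(L(2) + 110)/(-61 - 109) = (-1 + 110)/(-61 - 109) = 109/(-170) = -1/170*109 = -109/170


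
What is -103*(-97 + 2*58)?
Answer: -1957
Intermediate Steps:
-103*(-97 + 2*58) = -103*(-97 + 116) = -103*19 = -1957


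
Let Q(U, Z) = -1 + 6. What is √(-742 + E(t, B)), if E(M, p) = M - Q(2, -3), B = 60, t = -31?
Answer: I*√778 ≈ 27.893*I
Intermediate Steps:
Q(U, Z) = 5
E(M, p) = -5 + M (E(M, p) = M - 1*5 = M - 5 = -5 + M)
√(-742 + E(t, B)) = √(-742 + (-5 - 31)) = √(-742 - 36) = √(-778) = I*√778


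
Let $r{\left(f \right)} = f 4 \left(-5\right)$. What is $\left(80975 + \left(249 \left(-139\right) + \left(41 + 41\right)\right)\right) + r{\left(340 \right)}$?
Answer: $39646$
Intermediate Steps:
$r{\left(f \right)} = - 20 f$ ($r{\left(f \right)} = 4 f \left(-5\right) = - 20 f$)
$\left(80975 + \left(249 \left(-139\right) + \left(41 + 41\right)\right)\right) + r{\left(340 \right)} = \left(80975 + \left(249 \left(-139\right) + \left(41 + 41\right)\right)\right) - 6800 = \left(80975 + \left(-34611 + 82\right)\right) - 6800 = \left(80975 - 34529\right) - 6800 = 46446 - 6800 = 39646$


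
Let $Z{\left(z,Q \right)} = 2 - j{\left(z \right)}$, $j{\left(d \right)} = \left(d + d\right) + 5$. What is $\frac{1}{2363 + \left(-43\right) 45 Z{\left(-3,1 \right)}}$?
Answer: $- \frac{1}{3442} \approx -0.00029053$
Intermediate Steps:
$j{\left(d \right)} = 5 + 2 d$ ($j{\left(d \right)} = 2 d + 5 = 5 + 2 d$)
$Z{\left(z,Q \right)} = -3 - 2 z$ ($Z{\left(z,Q \right)} = 2 - \left(5 + 2 z\right) = -3 - 2 z$)
$\frac{1}{2363 + \left(-43\right) 45 Z{\left(-3,1 \right)}} = \frac{1}{2363 + \left(-43\right) 45 \left(-3 - -6\right)} = \frac{1}{2363 - 1935 \left(-3 + 6\right)} = \frac{1}{2363 - 5805} = \frac{1}{-3442} = - \frac{1}{3442}$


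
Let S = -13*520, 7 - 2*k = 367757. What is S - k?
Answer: 177115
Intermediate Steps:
k = -183875 (k = 7/2 - ½*367757 = 7/2 - 367757/2 = -183875)
S = -6760
S - k = -6760 - 1*(-183875) = -6760 + 183875 = 177115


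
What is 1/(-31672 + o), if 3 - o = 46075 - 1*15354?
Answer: -1/62390 ≈ -1.6028e-5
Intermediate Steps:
o = -30718 (o = 3 - (46075 - 1*15354) = 3 - (46075 - 15354) = 3 - 1*30721 = 3 - 30721 = -30718)
1/(-31672 + o) = 1/(-31672 - 30718) = 1/(-62390) = -1/62390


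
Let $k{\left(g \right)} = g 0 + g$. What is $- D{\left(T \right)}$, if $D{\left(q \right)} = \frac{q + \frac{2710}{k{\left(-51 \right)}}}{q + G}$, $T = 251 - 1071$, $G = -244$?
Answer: $- \frac{22265}{27132} \approx -0.82062$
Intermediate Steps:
$T = -820$
$k{\left(g \right)} = g$ ($k{\left(g \right)} = 0 + g = g$)
$D{\left(q \right)} = \frac{- \frac{2710}{51} + q}{-244 + q}$ ($D{\left(q \right)} = \frac{q + \frac{2710}{-51}}{q - 244} = \frac{q + 2710 \left(- \frac{1}{51}\right)}{-244 + q} = \frac{q - \frac{2710}{51}}{-244 + q} = \frac{- \frac{2710}{51} + q}{-244 + q}$)
$- D{\left(T \right)} = - \frac{- \frac{2710}{51} - 820}{-244 - 820} = - \frac{-44530}{\left(-1064\right) 51} = - \frac{\left(-1\right) \left(-44530\right)}{1064 \cdot 51} = \left(-1\right) \frac{22265}{27132} = - \frac{22265}{27132}$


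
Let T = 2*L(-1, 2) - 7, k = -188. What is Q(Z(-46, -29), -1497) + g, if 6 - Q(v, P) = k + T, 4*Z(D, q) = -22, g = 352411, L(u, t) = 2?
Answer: 352608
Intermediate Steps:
T = -3 (T = 2*2 - 7 = 4 - 7 = -3)
Z(D, q) = -11/2 (Z(D, q) = (1/4)*(-22) = -11/2)
Q(v, P) = 197 (Q(v, P) = 6 - (-188 - 3) = 6 - 1*(-191) = 6 + 191 = 197)
Q(Z(-46, -29), -1497) + g = 197 + 352411 = 352608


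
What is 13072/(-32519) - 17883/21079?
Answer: -857081965/685468001 ≈ -1.2504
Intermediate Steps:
13072/(-32519) - 17883/21079 = 13072*(-1/32519) - 17883*1/21079 = -13072/32519 - 17883/21079 = -857081965/685468001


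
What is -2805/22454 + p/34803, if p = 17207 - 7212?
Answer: 126805315/781466562 ≈ 0.16227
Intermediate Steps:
p = 9995
-2805/22454 + p/34803 = -2805/22454 + 9995/34803 = 126805315/781466562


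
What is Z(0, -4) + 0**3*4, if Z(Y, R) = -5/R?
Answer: 5/4 ≈ 1.2500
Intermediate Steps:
Z(0, -4) + 0**3*4 = -5/(-4) + 0**3*4 = -5*(-1/4) + 0*4 = 5/4 + 0 = 5/4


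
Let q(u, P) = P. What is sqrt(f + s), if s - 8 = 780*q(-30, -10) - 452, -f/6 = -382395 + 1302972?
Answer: 3*I*sqrt(614634) ≈ 2352.0*I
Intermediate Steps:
f = -5523462 (f = -6*(-382395 + 1302972) = -6*920577 = -5523462)
s = -8244 (s = 8 + (780*(-10) - 452) = 8 + (-7800 - 452) = 8 - 8252 = -8244)
sqrt(f + s) = sqrt(-5523462 - 8244) = sqrt(-5531706) = 3*I*sqrt(614634)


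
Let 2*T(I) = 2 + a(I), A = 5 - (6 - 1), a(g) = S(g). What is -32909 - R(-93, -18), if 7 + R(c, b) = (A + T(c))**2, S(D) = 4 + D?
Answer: -139177/4 ≈ -34794.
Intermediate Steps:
a(g) = 4 + g
A = 0 (A = 5 - 1*5 = 5 - 5 = 0)
T(I) = 3 + I/2 (T(I) = (2 + (4 + I))/2 = (6 + I)/2 = 3 + I/2)
R(c, b) = -7 + (3 + c/2)**2 (R(c, b) = -7 + (0 + (3 + c/2))**2 = -7 + (3 + c/2)**2)
-32909 - R(-93, -18) = -32909 - (-7 + (6 - 93)**2/4) = -32909 - (-7 + (1/4)*(-87)**2) = -32909 - (-7 + (1/4)*7569) = -32909 - (-7 + 7569/4) = -32909 - 1*7541/4 = -32909 - 7541/4 = -139177/4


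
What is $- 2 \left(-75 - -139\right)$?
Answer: $-128$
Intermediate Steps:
$- 2 \left(-75 - -139\right) = - 2 \left(-75 + 139\right) = \left(-2\right) 64 = -128$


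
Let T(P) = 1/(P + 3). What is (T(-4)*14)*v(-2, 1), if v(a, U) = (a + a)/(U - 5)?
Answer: -14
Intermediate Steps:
v(a, U) = 2*a/(-5 + U) (v(a, U) = (2*a)/(-5 + U) = 2*a/(-5 + U))
T(P) = 1/(3 + P)
(T(-4)*14)*v(-2, 1) = (14/(3 - 4))*(2*(-2)/(-5 + 1)) = (14/(-1))*(2*(-2)/(-4)) = (-1*14)*(2*(-2)*(-¼)) = -14*1 = -14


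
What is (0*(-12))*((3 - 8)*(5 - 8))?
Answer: 0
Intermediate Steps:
(0*(-12))*((3 - 8)*(5 - 8)) = 0*(-5*(-3)) = 0*15 = 0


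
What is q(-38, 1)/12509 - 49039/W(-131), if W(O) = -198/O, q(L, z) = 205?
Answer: -80359138891/2476782 ≈ -32445.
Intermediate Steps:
q(-38, 1)/12509 - 49039/W(-131) = 205/12509 - 49039/((-198/(-131))) = 205*(1/12509) - 49039/((-198*(-1/131))) = 205/12509 - 49039/198/131 = 205/12509 - 49039*131/198 = 205/12509 - 6424109/198 = -80359138891/2476782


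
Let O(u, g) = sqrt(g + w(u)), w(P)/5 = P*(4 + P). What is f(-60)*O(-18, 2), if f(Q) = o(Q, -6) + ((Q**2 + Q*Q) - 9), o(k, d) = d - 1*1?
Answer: 7184*sqrt(1262) ≈ 2.5521e+5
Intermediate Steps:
w(P) = 5*P*(4 + P) (w(P) = 5*(P*(4 + P)) = 5*P*(4 + P))
o(k, d) = -1 + d (o(k, d) = d - 1 = -1 + d)
O(u, g) = sqrt(g + 5*u*(4 + u))
f(Q) = -16 + 2*Q**2 (f(Q) = (-1 - 6) + ((Q**2 + Q*Q) - 9) = -7 + ((Q**2 + Q**2) - 9) = -7 + (2*Q**2 - 9) = -7 + (-9 + 2*Q**2) = -16 + 2*Q**2)
f(-60)*O(-18, 2) = (-16 + 2*(-60)**2)*sqrt(2 + 5*(-18)*(4 - 18)) = (-16 + 2*3600)*sqrt(2 + 5*(-18)*(-14)) = (-16 + 7200)*sqrt(2 + 1260) = 7184*sqrt(1262)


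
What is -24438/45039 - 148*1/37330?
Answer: -153156052/280217645 ≈ -0.54656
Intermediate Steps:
-24438/45039 - 148*1/37330 = -24438*1/45039 - 148*1/37330 = -8146/15013 - 74/18665 = -153156052/280217645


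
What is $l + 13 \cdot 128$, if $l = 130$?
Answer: $1794$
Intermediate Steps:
$l + 13 \cdot 128 = 130 + 13 \cdot 128 = 130 + 1664 = 1794$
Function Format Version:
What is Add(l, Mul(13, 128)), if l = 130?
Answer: 1794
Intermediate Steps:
Add(l, Mul(13, 128)) = Add(130, Mul(13, 128)) = Add(130, 1664) = 1794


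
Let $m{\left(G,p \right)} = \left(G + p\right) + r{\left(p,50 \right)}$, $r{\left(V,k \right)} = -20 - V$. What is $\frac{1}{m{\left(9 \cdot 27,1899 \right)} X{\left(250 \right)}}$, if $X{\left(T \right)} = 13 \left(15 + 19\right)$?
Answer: $\frac{1}{98566} \approx 1.0145 \cdot 10^{-5}$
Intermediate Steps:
$m{\left(G,p \right)} = -20 + G$ ($m{\left(G,p \right)} = \left(G + p\right) - \left(20 + p\right) = -20 + G$)
$X{\left(T \right)} = 442$ ($X{\left(T \right)} = 13 \cdot 34 = 442$)
$\frac{1}{m{\left(9 \cdot 27,1899 \right)} X{\left(250 \right)}} = \frac{1}{\left(-20 + 9 \cdot 27\right) 442} = \frac{1}{-20 + 243} \cdot \frac{1}{442} = \frac{1}{223} \cdot \frac{1}{442} = \frac{1}{98566}$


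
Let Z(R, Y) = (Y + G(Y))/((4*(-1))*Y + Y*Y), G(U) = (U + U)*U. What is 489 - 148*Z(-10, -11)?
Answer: 1409/5 ≈ 281.80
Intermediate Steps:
G(U) = 2*U**2 (G(U) = (2*U)*U = 2*U**2)
Z(R, Y) = (Y + 2*Y**2)/(Y**2 - 4*Y) (Z(R, Y) = (Y + 2*Y**2)/((4*(-1))*Y + Y*Y) = (Y + 2*Y**2)/(-4*Y + Y**2) = (Y + 2*Y**2)/(Y**2 - 4*Y))
489 - 148*Z(-10, -11) = 489 - 148*(1 + 2*(-11))/(-4 - 11) = 489 - 148*(1 - 22)/(-15) = 489 - (-148)*(-21)/15 = 489 - 148*7/5 = 489 - 1036/5 = 1409/5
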